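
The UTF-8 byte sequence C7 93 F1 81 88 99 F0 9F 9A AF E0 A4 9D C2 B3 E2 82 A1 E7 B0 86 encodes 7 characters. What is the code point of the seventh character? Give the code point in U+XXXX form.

Offset 0: leading byte 0xC7 = 11000111 → 2-byte char #1 = C7 93.
Offset 2: leading byte 0xF1 = 11110001 → 4-byte char #2 = F1 81 88 99.
Offset 6: leading byte 0xF0 = 11110000 → 4-byte char #3 = F0 9F 9A AF.
Offset 10: leading byte 0xE0 = 11100000 → 3-byte char #4 = E0 A4 9D.
Offset 13: leading byte 0xC2 = 11000010 → 2-byte char #5 = C2 B3.
Offset 15: leading byte 0xE2 = 11100010 → 3-byte char #6 = E2 82 A1.
Offset 18: leading byte 0xE7 = 11100111 → 3-byte char #7 = E7 B0 86.
Leading byte 0xE7 = 11100111 matches 1110xxxx → 3-byte sequence.
Byte 1: 0xE7 = 11100111, payload 0111 (4 bits).
Byte 2: 0xB0 = 10110000 (10xxxxxx ✓), payload 110000.
Byte 3: 0x86 = 10000110 (10xxxxxx ✓), payload 000110.
Concatenate: 0111110000000110 = 0x7C06 (16 bits → U+7C06).

U+7C06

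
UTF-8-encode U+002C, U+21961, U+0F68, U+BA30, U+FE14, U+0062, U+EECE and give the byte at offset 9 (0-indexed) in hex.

0xA8

U+002C → 1-byte form 2C at offsets 0–0.
U+21961 → 4-byte form F0 A1 A5 A1 at offsets 1–4.
U+0F68 → 3-byte form E0 BD A8 at offsets 5–7.
U+BA30 → 3-byte form EB A8 B0 at offsets 8–10.
Offset 9 falls in char 4's range; it's byte 2 of EB A8 B0 = 0xA8.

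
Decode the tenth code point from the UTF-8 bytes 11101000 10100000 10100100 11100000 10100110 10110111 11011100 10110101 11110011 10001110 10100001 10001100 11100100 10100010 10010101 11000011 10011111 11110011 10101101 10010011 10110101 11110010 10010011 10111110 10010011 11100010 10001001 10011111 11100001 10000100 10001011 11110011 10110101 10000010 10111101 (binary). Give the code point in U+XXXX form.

Offset 0: leading byte 0xE8 = 11101000 → 3-byte char #1 = E8 A0 A4.
Offset 3: leading byte 0xE0 = 11100000 → 3-byte char #2 = E0 A6 B7.
Offset 6: leading byte 0xDC = 11011100 → 2-byte char #3 = DC B5.
Offset 8: leading byte 0xF3 = 11110011 → 4-byte char #4 = F3 8E A1 8C.
Offset 12: leading byte 0xE4 = 11100100 → 3-byte char #5 = E4 A2 95.
Offset 15: leading byte 0xC3 = 11000011 → 2-byte char #6 = C3 9F.
Offset 17: leading byte 0xF3 = 11110011 → 4-byte char #7 = F3 AD 93 B5.
Offset 21: leading byte 0xF2 = 11110010 → 4-byte char #8 = F2 93 BE 93.
Offset 25: leading byte 0xE2 = 11100010 → 3-byte char #9 = E2 89 9F.
Offset 28: leading byte 0xE1 = 11100001 → 3-byte char #10 = E1 84 8B.
Leading byte 0xE1 = 11100001 matches 1110xxxx → 3-byte sequence.
Byte 1: 0xE1 = 11100001, payload 0001 (4 bits).
Byte 2: 0x84 = 10000100 (10xxxxxx ✓), payload 000100.
Byte 3: 0x8B = 10001011 (10xxxxxx ✓), payload 001011.
Concatenate: 0001000100001011 = 0x110B (16 bits → U+110B).

U+110B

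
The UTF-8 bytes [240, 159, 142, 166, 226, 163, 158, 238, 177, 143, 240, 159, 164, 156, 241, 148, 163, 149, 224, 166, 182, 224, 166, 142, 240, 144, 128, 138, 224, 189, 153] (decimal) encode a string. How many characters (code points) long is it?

9

Byte at offset 0: 0xF0 = 11110000 → 4-byte char (#1). Advance 4.
Byte at offset 4: 0xE2 = 11100010 → 3-byte char (#2). Advance 3.
Byte at offset 7: 0xEE = 11101110 → 3-byte char (#3). Advance 3.
Byte at offset 10: 0xF0 = 11110000 → 4-byte char (#4). Advance 4.
Byte at offset 14: 0xF1 = 11110001 → 4-byte char (#5). Advance 4.
Byte at offset 18: 0xE0 = 11100000 → 3-byte char (#6). Advance 3.
Byte at offset 21: 0xE0 = 11100000 → 3-byte char (#7). Advance 3.
Byte at offset 24: 0xF0 = 11110000 → 4-byte char (#8). Advance 4.
Byte at offset 28: 0xE0 = 11100000 → 3-byte char (#9). Advance 3.
Reached end at offset 31 after 9 code points.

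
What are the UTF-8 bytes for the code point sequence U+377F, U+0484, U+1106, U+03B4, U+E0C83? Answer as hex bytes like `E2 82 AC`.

U+377F: 3-byte form → E3 9D BF.
U+0484: 2-byte form → D2 84.
U+1106: 3-byte form → E1 84 86.
U+03B4: 2-byte form → CE B4.
U+E0C83: 4-byte form → F3 A0 B2 83.
Concatenated (14 bytes): E3 9D BF D2 84 E1 84 86 CE B4 F3 A0 B2 83.

E3 9D BF D2 84 E1 84 86 CE B4 F3 A0 B2 83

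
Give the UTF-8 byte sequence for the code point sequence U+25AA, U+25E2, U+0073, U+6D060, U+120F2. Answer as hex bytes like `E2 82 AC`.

E2 96 AA E2 97 A2 73 F1 AD 81 A0 F0 92 83 B2

U+25AA: 3-byte form → E2 96 AA.
U+25E2: 3-byte form → E2 97 A2.
U+0073: 1-byte form → 73.
U+6D060: 4-byte form → F1 AD 81 A0.
U+120F2: 4-byte form → F0 92 83 B2.
Concatenated (15 bytes): E2 96 AA E2 97 A2 73 F1 AD 81 A0 F0 92 83 B2.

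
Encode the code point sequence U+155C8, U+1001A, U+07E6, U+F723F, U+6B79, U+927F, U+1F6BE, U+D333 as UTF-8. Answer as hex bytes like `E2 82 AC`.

F0 95 97 88 F0 90 80 9A DF A6 F3 B7 88 BF E6 AD B9 E9 89 BF F0 9F 9A BE ED 8C B3

U+155C8: 4-byte form → F0 95 97 88.
U+1001A: 4-byte form → F0 90 80 9A.
U+07E6: 2-byte form → DF A6.
U+F723F: 4-byte form → F3 B7 88 BF.
U+6B79: 3-byte form → E6 AD B9.
U+927F: 3-byte form → E9 89 BF.
U+1F6BE: 4-byte form → F0 9F 9A BE.
U+D333: 3-byte form → ED 8C B3.
Concatenated (27 bytes): F0 95 97 88 F0 90 80 9A DF A6 F3 B7 88 BF E6 AD B9 E9 89 BF F0 9F 9A BE ED 8C B3.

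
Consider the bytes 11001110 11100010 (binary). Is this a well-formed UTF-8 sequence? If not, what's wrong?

invalid (non-continuation byte where continuation expected)

Leading byte 0xCE = 11001110 → 2-byte form.
Byte 2 is 0xE2 = 11100010, which is not 10xxxxxx — expected a continuation byte.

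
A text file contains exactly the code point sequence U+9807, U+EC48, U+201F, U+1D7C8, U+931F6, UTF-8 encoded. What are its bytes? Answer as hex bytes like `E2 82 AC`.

E9 A0 87 EE B1 88 E2 80 9F F0 9D 9F 88 F2 93 87 B6

U+9807: 3-byte form → E9 A0 87.
U+EC48: 3-byte form → EE B1 88.
U+201F: 3-byte form → E2 80 9F.
U+1D7C8: 4-byte form → F0 9D 9F 88.
U+931F6: 4-byte form → F2 93 87 B6.
Concatenated (17 bytes): E9 A0 87 EE B1 88 E2 80 9F F0 9D 9F 88 F2 93 87 B6.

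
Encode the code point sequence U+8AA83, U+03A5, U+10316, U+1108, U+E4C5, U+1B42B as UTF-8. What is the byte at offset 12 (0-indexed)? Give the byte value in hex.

U+8AA83 → 4-byte form F2 8A AA 83 at offsets 0–3.
U+03A5 → 2-byte form CE A5 at offsets 4–5.
U+10316 → 4-byte form F0 90 8C 96 at offsets 6–9.
U+1108 → 3-byte form E1 84 88 at offsets 10–12.
Offset 12 falls in char 4's range; it's byte 3 of E1 84 88 = 0x88.

0x88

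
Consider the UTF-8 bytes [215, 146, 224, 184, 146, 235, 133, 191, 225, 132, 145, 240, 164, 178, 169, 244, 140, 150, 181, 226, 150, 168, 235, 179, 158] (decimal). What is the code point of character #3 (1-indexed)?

U+B17F

Offset 0: leading byte 0xD7 = 11010111 → 2-byte char #1 = D7 92.
Offset 2: leading byte 0xE0 = 11100000 → 3-byte char #2 = E0 B8 92.
Offset 5: leading byte 0xEB = 11101011 → 3-byte char #3 = EB 85 BF.
Leading byte 0xEB = 11101011 matches 1110xxxx → 3-byte sequence.
Byte 1: 0xEB = 11101011, payload 1011 (4 bits).
Byte 2: 0x85 = 10000101 (10xxxxxx ✓), payload 000101.
Byte 3: 0xBF = 10111111 (10xxxxxx ✓), payload 111111.
Concatenate: 1011000101111111 = 0xB17F (16 bits → U+B17F).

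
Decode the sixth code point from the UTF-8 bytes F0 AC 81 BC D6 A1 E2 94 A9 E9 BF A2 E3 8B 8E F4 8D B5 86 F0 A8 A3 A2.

U+10DD46

Offset 0: leading byte 0xF0 = 11110000 → 4-byte char #1 = F0 AC 81 BC.
Offset 4: leading byte 0xD6 = 11010110 → 2-byte char #2 = D6 A1.
Offset 6: leading byte 0xE2 = 11100010 → 3-byte char #3 = E2 94 A9.
Offset 9: leading byte 0xE9 = 11101001 → 3-byte char #4 = E9 BF A2.
Offset 12: leading byte 0xE3 = 11100011 → 3-byte char #5 = E3 8B 8E.
Offset 15: leading byte 0xF4 = 11110100 → 4-byte char #6 = F4 8D B5 86.
Leading byte 0xF4 = 11110100 matches 11110xxx → 4-byte sequence.
Byte 1: 0xF4 = 11110100, payload 100 (3 bits).
Byte 2: 0x8D = 10001101 (10xxxxxx ✓), payload 001101.
Byte 3: 0xB5 = 10110101 (10xxxxxx ✓), payload 110101.
Byte 4: 0x86 = 10000110 (10xxxxxx ✓), payload 000110.
Concatenate: 100001101110101000110 = 0x10DD46 (21 bits → U+10DD46).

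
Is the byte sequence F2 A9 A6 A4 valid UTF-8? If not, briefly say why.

valid

Leading byte 0xF2 = 11110010 → 4-byte form.
Continuation bytes 0xA9=10101001, 0xA6=10100110, 0xA4=10100100 all match 10xxxxxx.
Decoded value 0xA99A4 is ≥ 0x10000 (shortest form) and not a surrogate.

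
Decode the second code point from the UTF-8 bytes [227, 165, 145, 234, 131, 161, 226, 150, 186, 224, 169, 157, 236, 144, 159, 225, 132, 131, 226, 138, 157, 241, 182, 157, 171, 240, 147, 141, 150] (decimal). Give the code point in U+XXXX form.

Offset 0: leading byte 0xE3 = 11100011 → 3-byte char #1 = E3 A5 91.
Offset 3: leading byte 0xEA = 11101010 → 3-byte char #2 = EA 83 A1.
Leading byte 0xEA = 11101010 matches 1110xxxx → 3-byte sequence.
Byte 1: 0xEA = 11101010, payload 1010 (4 bits).
Byte 2: 0x83 = 10000011 (10xxxxxx ✓), payload 000011.
Byte 3: 0xA1 = 10100001 (10xxxxxx ✓), payload 100001.
Concatenate: 1010000011100001 = 0xA0E1 (16 bits → U+A0E1).

U+A0E1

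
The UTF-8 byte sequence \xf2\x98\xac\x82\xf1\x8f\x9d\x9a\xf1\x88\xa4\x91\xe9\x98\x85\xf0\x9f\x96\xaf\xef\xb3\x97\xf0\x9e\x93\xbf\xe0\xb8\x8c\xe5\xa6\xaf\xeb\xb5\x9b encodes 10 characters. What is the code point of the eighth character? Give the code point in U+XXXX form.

Offset 0: leading byte 0xF2 = 11110010 → 4-byte char #1 = F2 98 AC 82.
Offset 4: leading byte 0xF1 = 11110001 → 4-byte char #2 = F1 8F 9D 9A.
Offset 8: leading byte 0xF1 = 11110001 → 4-byte char #3 = F1 88 A4 91.
Offset 12: leading byte 0xE9 = 11101001 → 3-byte char #4 = E9 98 85.
Offset 15: leading byte 0xF0 = 11110000 → 4-byte char #5 = F0 9F 96 AF.
Offset 19: leading byte 0xEF = 11101111 → 3-byte char #6 = EF B3 97.
Offset 22: leading byte 0xF0 = 11110000 → 4-byte char #7 = F0 9E 93 BF.
Offset 26: leading byte 0xE0 = 11100000 → 3-byte char #8 = E0 B8 8C.
Leading byte 0xE0 = 11100000 matches 1110xxxx → 3-byte sequence.
Byte 1: 0xE0 = 11100000, payload 0000 (4 bits).
Byte 2: 0xB8 = 10111000 (10xxxxxx ✓), payload 111000.
Byte 3: 0x8C = 10001100 (10xxxxxx ✓), payload 001100.
Concatenate: 0000111000001100 = 0xE0C (16 bits → U+0E0C).

U+0E0C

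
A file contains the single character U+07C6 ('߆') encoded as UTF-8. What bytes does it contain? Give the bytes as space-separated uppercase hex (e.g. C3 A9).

DF 86

U+07C6 = 0x7C6 = 1990 decimal. In range U+0080–U+07FF → 2-byte form: 110xxxxx 10xxxxxx.
Binary (11 bits): 11111000110.
Split 5+6: 11111 | 000110.
Byte 1: 11011111 = 0xDF.
Byte 2: 10000110 = 0x86.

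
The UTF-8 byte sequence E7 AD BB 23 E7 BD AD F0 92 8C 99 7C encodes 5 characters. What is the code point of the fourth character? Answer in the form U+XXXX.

Offset 0: leading byte 0xE7 = 11100111 → 3-byte char #1 = E7 AD BB.
Offset 3: leading byte 0x23 = 00100011 → 1-byte char #2 = 23.
Offset 4: leading byte 0xE7 = 11100111 → 3-byte char #3 = E7 BD AD.
Offset 7: leading byte 0xF0 = 11110000 → 4-byte char #4 = F0 92 8C 99.
Leading byte 0xF0 = 11110000 matches 11110xxx → 4-byte sequence.
Byte 1: 0xF0 = 11110000, payload 000 (3 bits).
Byte 2: 0x92 = 10010010 (10xxxxxx ✓), payload 010010.
Byte 3: 0x8C = 10001100 (10xxxxxx ✓), payload 001100.
Byte 4: 0x99 = 10011001 (10xxxxxx ✓), payload 011001.
Concatenate: 000010010001100011001 = 0x12319 (21 bits → U+12319).

U+12319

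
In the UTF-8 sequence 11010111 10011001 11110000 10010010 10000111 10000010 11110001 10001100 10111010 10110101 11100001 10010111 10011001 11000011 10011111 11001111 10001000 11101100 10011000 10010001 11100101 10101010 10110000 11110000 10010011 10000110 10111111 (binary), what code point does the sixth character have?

Offset 0: leading byte 0xD7 = 11010111 → 2-byte char #1 = D7 99.
Offset 2: leading byte 0xF0 = 11110000 → 4-byte char #2 = F0 92 87 82.
Offset 6: leading byte 0xF1 = 11110001 → 4-byte char #3 = F1 8C BA B5.
Offset 10: leading byte 0xE1 = 11100001 → 3-byte char #4 = E1 97 99.
Offset 13: leading byte 0xC3 = 11000011 → 2-byte char #5 = C3 9F.
Offset 15: leading byte 0xCF = 11001111 → 2-byte char #6 = CF 88.
Leading byte 0xCF = 11001111 matches 110xxxxx → 2-byte sequence.
Byte 1: 0xCF = 11001111, payload 01111 (5 bits).
Byte 2: 0x88 = 10001000 (10xxxxxx ✓), payload 001000.
Concatenate: 01111001000 = 0x3C8 (11 bits → U+03C8).

U+03C8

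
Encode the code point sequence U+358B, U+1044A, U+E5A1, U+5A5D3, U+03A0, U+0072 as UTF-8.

U+358B: 3-byte form → E3 96 8B.
U+1044A: 4-byte form → F0 90 91 8A.
U+E5A1: 3-byte form → EE 96 A1.
U+5A5D3: 4-byte form → F1 9A 97 93.
U+03A0: 2-byte form → CE A0.
U+0072: 1-byte form → 72.
Concatenated (17 bytes): E3 96 8B F0 90 91 8A EE 96 A1 F1 9A 97 93 CE A0 72.

E3 96 8B F0 90 91 8A EE 96 A1 F1 9A 97 93 CE A0 72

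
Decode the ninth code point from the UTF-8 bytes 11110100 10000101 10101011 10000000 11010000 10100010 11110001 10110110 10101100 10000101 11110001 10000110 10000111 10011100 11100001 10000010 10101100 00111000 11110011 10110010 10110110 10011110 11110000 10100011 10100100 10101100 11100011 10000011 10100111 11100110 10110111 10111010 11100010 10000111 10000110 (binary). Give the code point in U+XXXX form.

Offset 0: leading byte 0xF4 = 11110100 → 4-byte char #1 = F4 85 AB 80.
Offset 4: leading byte 0xD0 = 11010000 → 2-byte char #2 = D0 A2.
Offset 6: leading byte 0xF1 = 11110001 → 4-byte char #3 = F1 B6 AC 85.
Offset 10: leading byte 0xF1 = 11110001 → 4-byte char #4 = F1 86 87 9C.
Offset 14: leading byte 0xE1 = 11100001 → 3-byte char #5 = E1 82 AC.
Offset 17: leading byte 0x38 = 00111000 → 1-byte char #6 = 38.
Offset 18: leading byte 0xF3 = 11110011 → 4-byte char #7 = F3 B2 B6 9E.
Offset 22: leading byte 0xF0 = 11110000 → 4-byte char #8 = F0 A3 A4 AC.
Offset 26: leading byte 0xE3 = 11100011 → 3-byte char #9 = E3 83 A7.
Leading byte 0xE3 = 11100011 matches 1110xxxx → 3-byte sequence.
Byte 1: 0xE3 = 11100011, payload 0011 (4 bits).
Byte 2: 0x83 = 10000011 (10xxxxxx ✓), payload 000011.
Byte 3: 0xA7 = 10100111 (10xxxxxx ✓), payload 100111.
Concatenate: 0011000011100111 = 0x30E7 (16 bits → U+30E7).

U+30E7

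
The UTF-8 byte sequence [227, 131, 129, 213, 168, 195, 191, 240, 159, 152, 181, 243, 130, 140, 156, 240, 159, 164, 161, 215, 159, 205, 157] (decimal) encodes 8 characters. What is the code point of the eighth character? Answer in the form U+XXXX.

Offset 0: leading byte 0xE3 = 11100011 → 3-byte char #1 = E3 83 81.
Offset 3: leading byte 0xD5 = 11010101 → 2-byte char #2 = D5 A8.
Offset 5: leading byte 0xC3 = 11000011 → 2-byte char #3 = C3 BF.
Offset 7: leading byte 0xF0 = 11110000 → 4-byte char #4 = F0 9F 98 B5.
Offset 11: leading byte 0xF3 = 11110011 → 4-byte char #5 = F3 82 8C 9C.
Offset 15: leading byte 0xF0 = 11110000 → 4-byte char #6 = F0 9F A4 A1.
Offset 19: leading byte 0xD7 = 11010111 → 2-byte char #7 = D7 9F.
Offset 21: leading byte 0xCD = 11001101 → 2-byte char #8 = CD 9D.
Leading byte 0xCD = 11001101 matches 110xxxxx → 2-byte sequence.
Byte 1: 0xCD = 11001101, payload 01101 (5 bits).
Byte 2: 0x9D = 10011101 (10xxxxxx ✓), payload 011101.
Concatenate: 01101011101 = 0x35D (11 bits → U+035D).

U+035D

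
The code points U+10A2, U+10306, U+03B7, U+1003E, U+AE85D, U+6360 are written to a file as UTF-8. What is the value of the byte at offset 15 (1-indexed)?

1-indexed offset 15 is 0-indexed offset 14.
U+10A2 → 3-byte form E1 82 A2 at offsets 0–2.
U+10306 → 4-byte form F0 90 8C 86 at offsets 3–6.
U+03B7 → 2-byte form CE B7 at offsets 7–8.
U+1003E → 4-byte form F0 90 80 BE at offsets 9–12.
U+AE85D → 4-byte form F2 AE A1 9D at offsets 13–16.
Offset 14 falls in char 5's range; it's byte 2 of F2 AE A1 9D = 0xAE.

0xAE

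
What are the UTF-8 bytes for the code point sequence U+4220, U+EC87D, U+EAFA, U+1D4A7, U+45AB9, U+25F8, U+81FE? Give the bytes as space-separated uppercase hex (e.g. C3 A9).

U+4220: 3-byte form → E4 88 A0.
U+EC87D: 4-byte form → F3 AC A1 BD.
U+EAFA: 3-byte form → EE AB BA.
U+1D4A7: 4-byte form → F0 9D 92 A7.
U+45AB9: 4-byte form → F1 85 AA B9.
U+25F8: 3-byte form → E2 97 B8.
U+81FE: 3-byte form → E8 87 BE.
Concatenated (24 bytes): E4 88 A0 F3 AC A1 BD EE AB BA F0 9D 92 A7 F1 85 AA B9 E2 97 B8 E8 87 BE.

E4 88 A0 F3 AC A1 BD EE AB BA F0 9D 92 A7 F1 85 AA B9 E2 97 B8 E8 87 BE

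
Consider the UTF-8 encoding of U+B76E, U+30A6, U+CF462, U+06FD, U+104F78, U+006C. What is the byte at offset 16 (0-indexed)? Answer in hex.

U+B76E → 3-byte form EB 9D AE at offsets 0–2.
U+30A6 → 3-byte form E3 82 A6 at offsets 3–5.
U+CF462 → 4-byte form F3 8F 91 A2 at offsets 6–9.
U+06FD → 2-byte form DB BD at offsets 10–11.
U+104F78 → 4-byte form F4 84 BD B8 at offsets 12–15.
U+006C → 1-byte form 6C at offsets 16–16.
Offset 16 falls in char 6's range; it's byte 1 of 6C = 0x6C.

0x6C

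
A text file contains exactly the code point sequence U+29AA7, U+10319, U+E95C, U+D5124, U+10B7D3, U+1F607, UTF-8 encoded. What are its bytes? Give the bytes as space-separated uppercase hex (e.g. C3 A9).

F0 A9 AA A7 F0 90 8C 99 EE A5 9C F3 95 84 A4 F4 8B 9F 93 F0 9F 98 87

U+29AA7: 4-byte form → F0 A9 AA A7.
U+10319: 4-byte form → F0 90 8C 99.
U+E95C: 3-byte form → EE A5 9C.
U+D5124: 4-byte form → F3 95 84 A4.
U+10B7D3: 4-byte form → F4 8B 9F 93.
U+1F607: 4-byte form → F0 9F 98 87.
Concatenated (23 bytes): F0 A9 AA A7 F0 90 8C 99 EE A5 9C F3 95 84 A4 F4 8B 9F 93 F0 9F 98 87.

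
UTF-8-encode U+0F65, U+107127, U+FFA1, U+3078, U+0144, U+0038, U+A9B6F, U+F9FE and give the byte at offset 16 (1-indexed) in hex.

0x38

1-indexed offset 16 is 0-indexed offset 15.
U+0F65 → 3-byte form E0 BD A5 at offsets 0–2.
U+107127 → 4-byte form F4 87 84 A7 at offsets 3–6.
U+FFA1 → 3-byte form EF BE A1 at offsets 7–9.
U+3078 → 3-byte form E3 81 B8 at offsets 10–12.
U+0144 → 2-byte form C5 84 at offsets 13–14.
U+0038 → 1-byte form 38 at offsets 15–15.
Offset 15 falls in char 6's range; it's byte 1 of 38 = 0x38.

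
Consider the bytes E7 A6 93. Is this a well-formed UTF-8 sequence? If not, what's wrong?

valid

Leading byte 0xE7 = 11100111 → 3-byte form.
Continuation bytes 0xA6=10100110, 0x93=10010011 all match 10xxxxxx.
Decoded value 0x7993 is ≥ 0x800 (shortest form) and not a surrogate.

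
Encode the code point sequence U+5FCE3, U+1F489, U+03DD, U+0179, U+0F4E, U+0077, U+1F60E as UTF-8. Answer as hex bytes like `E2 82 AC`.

F1 9F B3 A3 F0 9F 92 89 CF 9D C5 B9 E0 BD 8E 77 F0 9F 98 8E

U+5FCE3: 4-byte form → F1 9F B3 A3.
U+1F489: 4-byte form → F0 9F 92 89.
U+03DD: 2-byte form → CF 9D.
U+0179: 2-byte form → C5 B9.
U+0F4E: 3-byte form → E0 BD 8E.
U+0077: 1-byte form → 77.
U+1F60E: 4-byte form → F0 9F 98 8E.
Concatenated (20 bytes): F1 9F B3 A3 F0 9F 92 89 CF 9D C5 B9 E0 BD 8E 77 F0 9F 98 8E.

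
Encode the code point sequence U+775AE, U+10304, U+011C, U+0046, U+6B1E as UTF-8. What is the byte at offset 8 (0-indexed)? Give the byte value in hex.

0xC4

U+775AE → 4-byte form F1 B7 96 AE at offsets 0–3.
U+10304 → 4-byte form F0 90 8C 84 at offsets 4–7.
U+011C → 2-byte form C4 9C at offsets 8–9.
Offset 8 falls in char 3's range; it's byte 1 of C4 9C = 0xC4.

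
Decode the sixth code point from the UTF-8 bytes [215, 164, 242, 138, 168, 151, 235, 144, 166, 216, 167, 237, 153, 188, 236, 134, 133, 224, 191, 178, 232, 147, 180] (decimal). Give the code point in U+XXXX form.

U+C185

Offset 0: leading byte 0xD7 = 11010111 → 2-byte char #1 = D7 A4.
Offset 2: leading byte 0xF2 = 11110010 → 4-byte char #2 = F2 8A A8 97.
Offset 6: leading byte 0xEB = 11101011 → 3-byte char #3 = EB 90 A6.
Offset 9: leading byte 0xD8 = 11011000 → 2-byte char #4 = D8 A7.
Offset 11: leading byte 0xED = 11101101 → 3-byte char #5 = ED 99 BC.
Offset 14: leading byte 0xEC = 11101100 → 3-byte char #6 = EC 86 85.
Leading byte 0xEC = 11101100 matches 1110xxxx → 3-byte sequence.
Byte 1: 0xEC = 11101100, payload 1100 (4 bits).
Byte 2: 0x86 = 10000110 (10xxxxxx ✓), payload 000110.
Byte 3: 0x85 = 10000101 (10xxxxxx ✓), payload 000101.
Concatenate: 1100000110000101 = 0xC185 (16 bits → U+C185).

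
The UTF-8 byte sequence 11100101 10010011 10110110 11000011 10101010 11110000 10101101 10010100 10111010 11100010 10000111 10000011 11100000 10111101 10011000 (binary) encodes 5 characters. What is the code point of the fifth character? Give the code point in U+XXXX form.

U+0F58

Offset 0: leading byte 0xE5 = 11100101 → 3-byte char #1 = E5 93 B6.
Offset 3: leading byte 0xC3 = 11000011 → 2-byte char #2 = C3 AA.
Offset 5: leading byte 0xF0 = 11110000 → 4-byte char #3 = F0 AD 94 BA.
Offset 9: leading byte 0xE2 = 11100010 → 3-byte char #4 = E2 87 83.
Offset 12: leading byte 0xE0 = 11100000 → 3-byte char #5 = E0 BD 98.
Leading byte 0xE0 = 11100000 matches 1110xxxx → 3-byte sequence.
Byte 1: 0xE0 = 11100000, payload 0000 (4 bits).
Byte 2: 0xBD = 10111101 (10xxxxxx ✓), payload 111101.
Byte 3: 0x98 = 10011000 (10xxxxxx ✓), payload 011000.
Concatenate: 0000111101011000 = 0xF58 (16 bits → U+0F58).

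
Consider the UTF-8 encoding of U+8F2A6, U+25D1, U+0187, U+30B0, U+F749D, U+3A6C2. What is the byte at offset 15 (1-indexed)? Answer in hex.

0x92

1-indexed offset 15 is 0-indexed offset 14.
U+8F2A6 → 4-byte form F2 8F 8A A6 at offsets 0–3.
U+25D1 → 3-byte form E2 97 91 at offsets 4–6.
U+0187 → 2-byte form C6 87 at offsets 7–8.
U+30B0 → 3-byte form E3 82 B0 at offsets 9–11.
U+F749D → 4-byte form F3 B7 92 9D at offsets 12–15.
Offset 14 falls in char 5's range; it's byte 3 of F3 B7 92 9D = 0x92.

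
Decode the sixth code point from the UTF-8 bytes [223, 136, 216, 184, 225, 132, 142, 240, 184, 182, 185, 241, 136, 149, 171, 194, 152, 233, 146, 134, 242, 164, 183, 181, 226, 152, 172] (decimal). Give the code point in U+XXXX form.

U+0098

Offset 0: leading byte 0xDF = 11011111 → 2-byte char #1 = DF 88.
Offset 2: leading byte 0xD8 = 11011000 → 2-byte char #2 = D8 B8.
Offset 4: leading byte 0xE1 = 11100001 → 3-byte char #3 = E1 84 8E.
Offset 7: leading byte 0xF0 = 11110000 → 4-byte char #4 = F0 B8 B6 B9.
Offset 11: leading byte 0xF1 = 11110001 → 4-byte char #5 = F1 88 95 AB.
Offset 15: leading byte 0xC2 = 11000010 → 2-byte char #6 = C2 98.
Leading byte 0xC2 = 11000010 matches 110xxxxx → 2-byte sequence.
Byte 1: 0xC2 = 11000010, payload 00010 (5 bits).
Byte 2: 0x98 = 10011000 (10xxxxxx ✓), payload 011000.
Concatenate: 00010011000 = 0x98 (11 bits → U+0098).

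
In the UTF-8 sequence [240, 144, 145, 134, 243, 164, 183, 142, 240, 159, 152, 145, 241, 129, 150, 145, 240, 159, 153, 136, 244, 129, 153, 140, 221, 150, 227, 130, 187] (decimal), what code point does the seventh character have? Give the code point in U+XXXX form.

Offset 0: leading byte 0xF0 = 11110000 → 4-byte char #1 = F0 90 91 86.
Offset 4: leading byte 0xF3 = 11110011 → 4-byte char #2 = F3 A4 B7 8E.
Offset 8: leading byte 0xF0 = 11110000 → 4-byte char #3 = F0 9F 98 91.
Offset 12: leading byte 0xF1 = 11110001 → 4-byte char #4 = F1 81 96 91.
Offset 16: leading byte 0xF0 = 11110000 → 4-byte char #5 = F0 9F 99 88.
Offset 20: leading byte 0xF4 = 11110100 → 4-byte char #6 = F4 81 99 8C.
Offset 24: leading byte 0xDD = 11011101 → 2-byte char #7 = DD 96.
Leading byte 0xDD = 11011101 matches 110xxxxx → 2-byte sequence.
Byte 1: 0xDD = 11011101, payload 11101 (5 bits).
Byte 2: 0x96 = 10010110 (10xxxxxx ✓), payload 010110.
Concatenate: 11101010110 = 0x756 (11 bits → U+0756).

U+0756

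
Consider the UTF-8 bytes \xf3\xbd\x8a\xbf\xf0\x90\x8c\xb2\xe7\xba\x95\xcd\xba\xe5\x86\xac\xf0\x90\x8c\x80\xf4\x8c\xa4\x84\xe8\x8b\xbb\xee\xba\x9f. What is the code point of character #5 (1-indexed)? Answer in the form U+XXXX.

Offset 0: leading byte 0xF3 = 11110011 → 4-byte char #1 = F3 BD 8A BF.
Offset 4: leading byte 0xF0 = 11110000 → 4-byte char #2 = F0 90 8C B2.
Offset 8: leading byte 0xE7 = 11100111 → 3-byte char #3 = E7 BA 95.
Offset 11: leading byte 0xCD = 11001101 → 2-byte char #4 = CD BA.
Offset 13: leading byte 0xE5 = 11100101 → 3-byte char #5 = E5 86 AC.
Leading byte 0xE5 = 11100101 matches 1110xxxx → 3-byte sequence.
Byte 1: 0xE5 = 11100101, payload 0101 (4 bits).
Byte 2: 0x86 = 10000110 (10xxxxxx ✓), payload 000110.
Byte 3: 0xAC = 10101100 (10xxxxxx ✓), payload 101100.
Concatenate: 0101000110101100 = 0x51AC (16 bits → U+51AC).

U+51AC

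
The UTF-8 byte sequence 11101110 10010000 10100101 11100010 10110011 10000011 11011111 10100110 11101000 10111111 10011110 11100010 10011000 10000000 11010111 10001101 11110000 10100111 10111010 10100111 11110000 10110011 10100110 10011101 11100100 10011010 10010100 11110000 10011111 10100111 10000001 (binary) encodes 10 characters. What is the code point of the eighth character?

Offset 0: leading byte 0xEE = 11101110 → 3-byte char #1 = EE 90 A5.
Offset 3: leading byte 0xE2 = 11100010 → 3-byte char #2 = E2 B3 83.
Offset 6: leading byte 0xDF = 11011111 → 2-byte char #3 = DF A6.
Offset 8: leading byte 0xE8 = 11101000 → 3-byte char #4 = E8 BF 9E.
Offset 11: leading byte 0xE2 = 11100010 → 3-byte char #5 = E2 98 80.
Offset 14: leading byte 0xD7 = 11010111 → 2-byte char #6 = D7 8D.
Offset 16: leading byte 0xF0 = 11110000 → 4-byte char #7 = F0 A7 BA A7.
Offset 20: leading byte 0xF0 = 11110000 → 4-byte char #8 = F0 B3 A6 9D.
Leading byte 0xF0 = 11110000 matches 11110xxx → 4-byte sequence.
Byte 1: 0xF0 = 11110000, payload 000 (3 bits).
Byte 2: 0xB3 = 10110011 (10xxxxxx ✓), payload 110011.
Byte 3: 0xA6 = 10100110 (10xxxxxx ✓), payload 100110.
Byte 4: 0x9D = 10011101 (10xxxxxx ✓), payload 011101.
Concatenate: 000110011100110011101 = 0x3399D (21 bits → U+3399D).

U+3399D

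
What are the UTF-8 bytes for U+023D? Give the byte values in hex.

U+023D = 0x23D = 573 decimal. In range U+0080–U+07FF → 2-byte form: 110xxxxx 10xxxxxx.
Binary (11 bits): 01000111101.
Split 5+6: 01000 | 111101.
Byte 1: 11001000 = 0xC8.
Byte 2: 10111101 = 0xBD.

C8 BD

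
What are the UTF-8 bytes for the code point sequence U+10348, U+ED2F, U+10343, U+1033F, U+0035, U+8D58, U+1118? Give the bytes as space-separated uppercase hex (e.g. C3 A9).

U+10348: 4-byte form → F0 90 8D 88.
U+ED2F: 3-byte form → EE B4 AF.
U+10343: 4-byte form → F0 90 8D 83.
U+1033F: 4-byte form → F0 90 8C BF.
U+0035: 1-byte form → 35.
U+8D58: 3-byte form → E8 B5 98.
U+1118: 3-byte form → E1 84 98.
Concatenated (22 bytes): F0 90 8D 88 EE B4 AF F0 90 8D 83 F0 90 8C BF 35 E8 B5 98 E1 84 98.

F0 90 8D 88 EE B4 AF F0 90 8D 83 F0 90 8C BF 35 E8 B5 98 E1 84 98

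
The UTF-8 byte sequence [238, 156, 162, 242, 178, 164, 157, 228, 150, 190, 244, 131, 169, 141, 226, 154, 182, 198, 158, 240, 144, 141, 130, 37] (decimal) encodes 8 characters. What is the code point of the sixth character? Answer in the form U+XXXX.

U+019E

Offset 0: leading byte 0xEE = 11101110 → 3-byte char #1 = EE 9C A2.
Offset 3: leading byte 0xF2 = 11110010 → 4-byte char #2 = F2 B2 A4 9D.
Offset 7: leading byte 0xE4 = 11100100 → 3-byte char #3 = E4 96 BE.
Offset 10: leading byte 0xF4 = 11110100 → 4-byte char #4 = F4 83 A9 8D.
Offset 14: leading byte 0xE2 = 11100010 → 3-byte char #5 = E2 9A B6.
Offset 17: leading byte 0xC6 = 11000110 → 2-byte char #6 = C6 9E.
Leading byte 0xC6 = 11000110 matches 110xxxxx → 2-byte sequence.
Byte 1: 0xC6 = 11000110, payload 00110 (5 bits).
Byte 2: 0x9E = 10011110 (10xxxxxx ✓), payload 011110.
Concatenate: 00110011110 = 0x19E (11 bits → U+019E).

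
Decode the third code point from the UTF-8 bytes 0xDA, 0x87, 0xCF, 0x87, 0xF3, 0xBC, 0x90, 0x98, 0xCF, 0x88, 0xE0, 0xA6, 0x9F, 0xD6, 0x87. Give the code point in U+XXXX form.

U+FC418

Offset 0: leading byte 0xDA = 11011010 → 2-byte char #1 = DA 87.
Offset 2: leading byte 0xCF = 11001111 → 2-byte char #2 = CF 87.
Offset 4: leading byte 0xF3 = 11110011 → 4-byte char #3 = F3 BC 90 98.
Leading byte 0xF3 = 11110011 matches 11110xxx → 4-byte sequence.
Byte 1: 0xF3 = 11110011, payload 011 (3 bits).
Byte 2: 0xBC = 10111100 (10xxxxxx ✓), payload 111100.
Byte 3: 0x90 = 10010000 (10xxxxxx ✓), payload 010000.
Byte 4: 0x98 = 10011000 (10xxxxxx ✓), payload 011000.
Concatenate: 011111100010000011000 = 0xFC418 (21 bits → U+FC418).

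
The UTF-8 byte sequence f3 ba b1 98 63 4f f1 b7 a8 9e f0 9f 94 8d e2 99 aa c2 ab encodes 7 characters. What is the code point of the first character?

U+FAC58

Offset 0: leading byte 0xF3 = 11110011 → 4-byte char #1 = F3 BA B1 98.
Leading byte 0xF3 = 11110011 matches 11110xxx → 4-byte sequence.
Byte 1: 0xF3 = 11110011, payload 011 (3 bits).
Byte 2: 0xBA = 10111010 (10xxxxxx ✓), payload 111010.
Byte 3: 0xB1 = 10110001 (10xxxxxx ✓), payload 110001.
Byte 4: 0x98 = 10011000 (10xxxxxx ✓), payload 011000.
Concatenate: 011111010110001011000 = 0xFAC58 (21 bits → U+FAC58).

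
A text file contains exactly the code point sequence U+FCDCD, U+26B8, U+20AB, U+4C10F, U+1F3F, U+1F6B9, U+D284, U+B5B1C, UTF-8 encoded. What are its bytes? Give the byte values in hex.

F3 BC B7 8D E2 9A B8 E2 82 AB F1 8C 84 8F E1 BC BF F0 9F 9A B9 ED 8A 84 F2 B5 AC 9C

U+FCDCD: 4-byte form → F3 BC B7 8D.
U+26B8: 3-byte form → E2 9A B8.
U+20AB: 3-byte form → E2 82 AB.
U+4C10F: 4-byte form → F1 8C 84 8F.
U+1F3F: 3-byte form → E1 BC BF.
U+1F6B9: 4-byte form → F0 9F 9A B9.
U+D284: 3-byte form → ED 8A 84.
U+B5B1C: 4-byte form → F2 B5 AC 9C.
Concatenated (28 bytes): F3 BC B7 8D E2 9A B8 E2 82 AB F1 8C 84 8F E1 BC BF F0 9F 9A B9 ED 8A 84 F2 B5 AC 9C.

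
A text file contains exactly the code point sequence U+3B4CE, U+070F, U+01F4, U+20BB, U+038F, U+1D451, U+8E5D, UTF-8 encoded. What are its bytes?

U+3B4CE: 4-byte form → F0 BB 93 8E.
U+070F: 2-byte form → DC 8F.
U+01F4: 2-byte form → C7 B4.
U+20BB: 3-byte form → E2 82 BB.
U+038F: 2-byte form → CE 8F.
U+1D451: 4-byte form → F0 9D 91 91.
U+8E5D: 3-byte form → E8 B9 9D.
Concatenated (20 bytes): F0 BB 93 8E DC 8F C7 B4 E2 82 BB CE 8F F0 9D 91 91 E8 B9 9D.

F0 BB 93 8E DC 8F C7 B4 E2 82 BB CE 8F F0 9D 91 91 E8 B9 9D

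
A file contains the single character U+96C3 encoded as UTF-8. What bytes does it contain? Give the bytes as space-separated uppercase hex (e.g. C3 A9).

E9 9B 83

U+96C3 = 0x96C3 = 38595 decimal. In range U+0800–U+FFFF → 3-byte form: 1110xxxx 10xxxxxx 10xxxxxx.
Binary (16 bits): 1001011011000011.
Split 4+6+6: 1001 | 011011 | 000011.
Byte 1: 11101001 = 0xE9.
Byte 2: 10011011 = 0x9B.
Byte 3: 10000011 = 0x83.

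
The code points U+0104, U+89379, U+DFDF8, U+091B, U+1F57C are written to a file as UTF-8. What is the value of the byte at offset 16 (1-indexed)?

1-indexed offset 16 is 0-indexed offset 15.
U+0104 → 2-byte form C4 84 at offsets 0–1.
U+89379 → 4-byte form F2 89 8D B9 at offsets 2–5.
U+DFDF8 → 4-byte form F3 9F B7 B8 at offsets 6–9.
U+091B → 3-byte form E0 A4 9B at offsets 10–12.
U+1F57C → 4-byte form F0 9F 95 BC at offsets 13–16.
Offset 15 falls in char 5's range; it's byte 3 of F0 9F 95 BC = 0x95.

0x95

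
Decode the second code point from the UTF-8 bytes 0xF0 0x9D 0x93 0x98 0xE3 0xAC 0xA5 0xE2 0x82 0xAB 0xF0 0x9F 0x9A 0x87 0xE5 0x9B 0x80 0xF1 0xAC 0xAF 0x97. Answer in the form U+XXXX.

Offset 0: leading byte 0xF0 = 11110000 → 4-byte char #1 = F0 9D 93 98.
Offset 4: leading byte 0xE3 = 11100011 → 3-byte char #2 = E3 AC A5.
Leading byte 0xE3 = 11100011 matches 1110xxxx → 3-byte sequence.
Byte 1: 0xE3 = 11100011, payload 0011 (4 bits).
Byte 2: 0xAC = 10101100 (10xxxxxx ✓), payload 101100.
Byte 3: 0xA5 = 10100101 (10xxxxxx ✓), payload 100101.
Concatenate: 0011101100100101 = 0x3B25 (16 bits → U+3B25).

U+3B25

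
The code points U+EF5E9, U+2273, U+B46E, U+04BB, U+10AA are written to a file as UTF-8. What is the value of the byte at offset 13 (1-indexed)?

0xE1

1-indexed offset 13 is 0-indexed offset 12.
U+EF5E9 → 4-byte form F3 AF 97 A9 at offsets 0–3.
U+2273 → 3-byte form E2 89 B3 at offsets 4–6.
U+B46E → 3-byte form EB 91 AE at offsets 7–9.
U+04BB → 2-byte form D2 BB at offsets 10–11.
U+10AA → 3-byte form E1 82 AA at offsets 12–14.
Offset 12 falls in char 5's range; it's byte 1 of E1 82 AA = 0xE1.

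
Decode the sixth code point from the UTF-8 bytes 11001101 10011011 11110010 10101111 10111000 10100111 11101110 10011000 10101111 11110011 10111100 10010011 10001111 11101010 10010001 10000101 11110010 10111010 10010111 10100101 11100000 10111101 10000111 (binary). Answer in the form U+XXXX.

Offset 0: leading byte 0xCD = 11001101 → 2-byte char #1 = CD 9B.
Offset 2: leading byte 0xF2 = 11110010 → 4-byte char #2 = F2 AF B8 A7.
Offset 6: leading byte 0xEE = 11101110 → 3-byte char #3 = EE 98 AF.
Offset 9: leading byte 0xF3 = 11110011 → 4-byte char #4 = F3 BC 93 8F.
Offset 13: leading byte 0xEA = 11101010 → 3-byte char #5 = EA 91 85.
Offset 16: leading byte 0xF2 = 11110010 → 4-byte char #6 = F2 BA 97 A5.
Leading byte 0xF2 = 11110010 matches 11110xxx → 4-byte sequence.
Byte 1: 0xF2 = 11110010, payload 010 (3 bits).
Byte 2: 0xBA = 10111010 (10xxxxxx ✓), payload 111010.
Byte 3: 0x97 = 10010111 (10xxxxxx ✓), payload 010111.
Byte 4: 0xA5 = 10100101 (10xxxxxx ✓), payload 100101.
Concatenate: 010111010010111100101 = 0xBA5E5 (21 bits → U+BA5E5).

U+BA5E5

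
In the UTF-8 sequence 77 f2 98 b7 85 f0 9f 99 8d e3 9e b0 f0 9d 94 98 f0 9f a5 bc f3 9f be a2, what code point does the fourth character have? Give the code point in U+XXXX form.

Offset 0: leading byte 0x77 = 01110111 → 1-byte char #1 = 77.
Offset 1: leading byte 0xF2 = 11110010 → 4-byte char #2 = F2 98 B7 85.
Offset 5: leading byte 0xF0 = 11110000 → 4-byte char #3 = F0 9F 99 8D.
Offset 9: leading byte 0xE3 = 11100011 → 3-byte char #4 = E3 9E B0.
Leading byte 0xE3 = 11100011 matches 1110xxxx → 3-byte sequence.
Byte 1: 0xE3 = 11100011, payload 0011 (4 bits).
Byte 2: 0x9E = 10011110 (10xxxxxx ✓), payload 011110.
Byte 3: 0xB0 = 10110000 (10xxxxxx ✓), payload 110000.
Concatenate: 0011011110110000 = 0x37B0 (16 bits → U+37B0).

U+37B0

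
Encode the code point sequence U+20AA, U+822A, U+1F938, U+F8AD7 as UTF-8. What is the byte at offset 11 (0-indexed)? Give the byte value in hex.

U+20AA → 3-byte form E2 82 AA at offsets 0–2.
U+822A → 3-byte form E8 88 AA at offsets 3–5.
U+1F938 → 4-byte form F0 9F A4 B8 at offsets 6–9.
U+F8AD7 → 4-byte form F3 B8 AB 97 at offsets 10–13.
Offset 11 falls in char 4's range; it's byte 2 of F3 B8 AB 97 = 0xB8.

0xB8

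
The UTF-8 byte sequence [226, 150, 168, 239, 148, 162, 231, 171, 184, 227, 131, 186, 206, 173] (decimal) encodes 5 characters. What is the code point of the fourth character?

Offset 0: leading byte 0xE2 = 11100010 → 3-byte char #1 = E2 96 A8.
Offset 3: leading byte 0xEF = 11101111 → 3-byte char #2 = EF 94 A2.
Offset 6: leading byte 0xE7 = 11100111 → 3-byte char #3 = E7 AB B8.
Offset 9: leading byte 0xE3 = 11100011 → 3-byte char #4 = E3 83 BA.
Leading byte 0xE3 = 11100011 matches 1110xxxx → 3-byte sequence.
Byte 1: 0xE3 = 11100011, payload 0011 (4 bits).
Byte 2: 0x83 = 10000011 (10xxxxxx ✓), payload 000011.
Byte 3: 0xBA = 10111010 (10xxxxxx ✓), payload 111010.
Concatenate: 0011000011111010 = 0x30FA (16 bits → U+30FA).

U+30FA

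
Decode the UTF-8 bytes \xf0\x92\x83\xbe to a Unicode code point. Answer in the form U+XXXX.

U+120FE

Leading byte 0xF0 = 11110000 matches 11110xxx → 4-byte sequence.
Byte 1: 0xF0 = 11110000, payload 000 (3 bits).
Byte 2: 0x92 = 10010010 (10xxxxxx ✓), payload 010010.
Byte 3: 0x83 = 10000011 (10xxxxxx ✓), payload 000011.
Byte 4: 0xBE = 10111110 (10xxxxxx ✓), payload 111110.
Concatenate: 000010010000011111110 = 0x120FE (21 bits → U+120FE).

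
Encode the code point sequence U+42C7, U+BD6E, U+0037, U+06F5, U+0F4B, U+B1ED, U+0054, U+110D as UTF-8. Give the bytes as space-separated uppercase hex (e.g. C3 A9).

E4 8B 87 EB B5 AE 37 DB B5 E0 BD 8B EB 87 AD 54 E1 84 8D

U+42C7: 3-byte form → E4 8B 87.
U+BD6E: 3-byte form → EB B5 AE.
U+0037: 1-byte form → 37.
U+06F5: 2-byte form → DB B5.
U+0F4B: 3-byte form → E0 BD 8B.
U+B1ED: 3-byte form → EB 87 AD.
U+0054: 1-byte form → 54.
U+110D: 3-byte form → E1 84 8D.
Concatenated (19 bytes): E4 8B 87 EB B5 AE 37 DB B5 E0 BD 8B EB 87 AD 54 E1 84 8D.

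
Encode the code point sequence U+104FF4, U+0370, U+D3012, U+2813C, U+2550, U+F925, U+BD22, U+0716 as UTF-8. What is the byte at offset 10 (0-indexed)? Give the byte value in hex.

0xF0

U+104FF4 → 4-byte form F4 84 BF B4 at offsets 0–3.
U+0370 → 2-byte form CD B0 at offsets 4–5.
U+D3012 → 4-byte form F3 93 80 92 at offsets 6–9.
U+2813C → 4-byte form F0 A8 84 BC at offsets 10–13.
Offset 10 falls in char 4's range; it's byte 1 of F0 A8 84 BC = 0xF0.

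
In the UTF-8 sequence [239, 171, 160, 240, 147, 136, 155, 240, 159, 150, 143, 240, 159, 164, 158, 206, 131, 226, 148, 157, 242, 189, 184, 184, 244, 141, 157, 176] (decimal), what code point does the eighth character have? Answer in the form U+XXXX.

Offset 0: leading byte 0xEF = 11101111 → 3-byte char #1 = EF AB A0.
Offset 3: leading byte 0xF0 = 11110000 → 4-byte char #2 = F0 93 88 9B.
Offset 7: leading byte 0xF0 = 11110000 → 4-byte char #3 = F0 9F 96 8F.
Offset 11: leading byte 0xF0 = 11110000 → 4-byte char #4 = F0 9F A4 9E.
Offset 15: leading byte 0xCE = 11001110 → 2-byte char #5 = CE 83.
Offset 17: leading byte 0xE2 = 11100010 → 3-byte char #6 = E2 94 9D.
Offset 20: leading byte 0xF2 = 11110010 → 4-byte char #7 = F2 BD B8 B8.
Offset 24: leading byte 0xF4 = 11110100 → 4-byte char #8 = F4 8D 9D B0.
Leading byte 0xF4 = 11110100 matches 11110xxx → 4-byte sequence.
Byte 1: 0xF4 = 11110100, payload 100 (3 bits).
Byte 2: 0x8D = 10001101 (10xxxxxx ✓), payload 001101.
Byte 3: 0x9D = 10011101 (10xxxxxx ✓), payload 011101.
Byte 4: 0xB0 = 10110000 (10xxxxxx ✓), payload 110000.
Concatenate: 100001101011101110000 = 0x10D770 (21 bits → U+10D770).

U+10D770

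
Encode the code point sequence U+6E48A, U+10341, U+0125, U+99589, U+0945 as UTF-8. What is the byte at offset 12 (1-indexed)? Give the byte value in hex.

1-indexed offset 12 is 0-indexed offset 11.
U+6E48A → 4-byte form F1 AE 92 8A at offsets 0–3.
U+10341 → 4-byte form F0 90 8D 81 at offsets 4–7.
U+0125 → 2-byte form C4 A5 at offsets 8–9.
U+99589 → 4-byte form F2 99 96 89 at offsets 10–13.
Offset 11 falls in char 4's range; it's byte 2 of F2 99 96 89 = 0x99.

0x99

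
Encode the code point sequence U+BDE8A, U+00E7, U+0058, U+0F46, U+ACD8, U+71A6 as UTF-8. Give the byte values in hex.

F2 BD BA 8A C3 A7 58 E0 BD 86 EA B3 98 E7 86 A6

U+BDE8A: 4-byte form → F2 BD BA 8A.
U+00E7: 2-byte form → C3 A7.
U+0058: 1-byte form → 58.
U+0F46: 3-byte form → E0 BD 86.
U+ACD8: 3-byte form → EA B3 98.
U+71A6: 3-byte form → E7 86 A6.
Concatenated (16 bytes): F2 BD BA 8A C3 A7 58 E0 BD 86 EA B3 98 E7 86 A6.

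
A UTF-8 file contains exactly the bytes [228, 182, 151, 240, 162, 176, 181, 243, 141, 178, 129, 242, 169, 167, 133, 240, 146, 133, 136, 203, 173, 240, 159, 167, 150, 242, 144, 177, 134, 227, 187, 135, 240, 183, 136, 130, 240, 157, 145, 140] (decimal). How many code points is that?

Byte at offset 0: 0xE4 = 11100100 → 3-byte char (#1). Advance 3.
Byte at offset 3: 0xF0 = 11110000 → 4-byte char (#2). Advance 4.
Byte at offset 7: 0xF3 = 11110011 → 4-byte char (#3). Advance 4.
Byte at offset 11: 0xF2 = 11110010 → 4-byte char (#4). Advance 4.
Byte at offset 15: 0xF0 = 11110000 → 4-byte char (#5). Advance 4.
Byte at offset 19: 0xCB = 11001011 → 2-byte char (#6). Advance 2.
Byte at offset 21: 0xF0 = 11110000 → 4-byte char (#7). Advance 4.
Byte at offset 25: 0xF2 = 11110010 → 4-byte char (#8). Advance 4.
Byte at offset 29: 0xE3 = 11100011 → 3-byte char (#9). Advance 3.
Byte at offset 32: 0xF0 = 11110000 → 4-byte char (#10). Advance 4.
Byte at offset 36: 0xF0 = 11110000 → 4-byte char (#11). Advance 4.
Reached end at offset 40 after 11 code points.

11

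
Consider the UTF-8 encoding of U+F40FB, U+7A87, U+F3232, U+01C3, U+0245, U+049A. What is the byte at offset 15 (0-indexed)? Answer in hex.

U+F40FB → 4-byte form F3 B4 83 BB at offsets 0–3.
U+7A87 → 3-byte form E7 AA 87 at offsets 4–6.
U+F3232 → 4-byte form F3 B3 88 B2 at offsets 7–10.
U+01C3 → 2-byte form C7 83 at offsets 11–12.
U+0245 → 2-byte form C9 85 at offsets 13–14.
U+049A → 2-byte form D2 9A at offsets 15–16.
Offset 15 falls in char 6's range; it's byte 1 of D2 9A = 0xD2.

0xD2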